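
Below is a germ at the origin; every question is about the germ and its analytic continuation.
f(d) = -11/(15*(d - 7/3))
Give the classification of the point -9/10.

The point is a regular point.

Denominator factors: d - 7/3 = -97/30 at d = -9/10 — none vanishes.
So the germ continues analytically to -9/10.


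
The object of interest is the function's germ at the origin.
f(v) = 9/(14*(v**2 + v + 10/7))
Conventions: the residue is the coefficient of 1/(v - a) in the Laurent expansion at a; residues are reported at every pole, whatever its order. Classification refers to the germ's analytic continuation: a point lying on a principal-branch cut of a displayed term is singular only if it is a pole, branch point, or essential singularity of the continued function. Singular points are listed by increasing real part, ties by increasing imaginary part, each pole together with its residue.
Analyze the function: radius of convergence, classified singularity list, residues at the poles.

Radius of convergence at 0: (1/7)*sqrt(70).
At (-1/2) - ((1/14)*sqrt(231))*i: a pole of order 1; residue ((3/154)*sqrt(231))*i.
At (-1/2) + ((1/14)*sqrt(231))*i: a pole of order 1; residue -((3/154)*sqrt(231))*i.

Denominator factor (v**2 + v + 10/7): discriminant -33/7, complex-conjugate roots (-1/2) + ((1/14)*sqrt(231))*i and (-1/2) - ((1/14)*sqrt(231))*i; poles of order 1, moduli (1/7)*sqrt(70) and (1/7)*sqrt(70).
The radius of convergence is the smallest modulus among the singular points: (1/7)*sqrt(70).
The factor v**2 + v + 10/7 splits as (v - a)(v - a') with a = (-1/2) - ((1/14)*sqrt(231))*i, a' = (-1/2) + ((1/14)*sqrt(231))*i. At the order-1 pole a set g(v) = (v - a)*f(v) = [9/14] / (v - a').
Simple pole: residue = g(a) at a = (-1/2) - ((1/14)*sqrt(231))*i, which is ((3/154)*sqrt(231))*i.
The factor v**2 + v + 10/7 splits as (v - a)(v - a') with a = (-1/2) + ((1/14)*sqrt(231))*i, a' = (-1/2) - ((1/14)*sqrt(231))*i. At the order-1 pole a set g(v) = (v - a)*f(v) = [9/14] / (v - a').
Simple pole: residue = g(a) at a = (-1/2) + ((1/14)*sqrt(231))*i, which is -((3/154)*sqrt(231))*i.
List the singular points by increasing real part (a conjugate pair: the negative imaginary part first).


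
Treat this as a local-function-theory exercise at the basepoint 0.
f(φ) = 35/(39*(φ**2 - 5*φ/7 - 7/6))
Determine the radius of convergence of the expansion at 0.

Denominator factor (φ**2 - 5*φ/7 - 7/6): discriminant 761/147, real irrational roots 5/14 + (1/42)*sqrt(2283) and 5/14 - (1/42)*sqrt(2283); poles of order 1, moduli 5/14 + (1/42)*sqrt(2283) and -5/14 + (1/42)*sqrt(2283).
The radius of convergence is the smallest modulus among the singular points: -5/14 + (1/42)*sqrt(2283).

The radius of convergence is -5/14 + (1/42)*sqrt(2283).


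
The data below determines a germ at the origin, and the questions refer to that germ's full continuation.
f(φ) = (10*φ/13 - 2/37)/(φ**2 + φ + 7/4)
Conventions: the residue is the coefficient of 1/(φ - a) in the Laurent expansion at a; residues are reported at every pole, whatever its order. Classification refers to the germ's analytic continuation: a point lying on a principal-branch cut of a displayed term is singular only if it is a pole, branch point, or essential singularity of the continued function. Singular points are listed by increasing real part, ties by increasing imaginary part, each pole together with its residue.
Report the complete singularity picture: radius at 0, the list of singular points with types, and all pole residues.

Denominator factor (φ**2 + φ + 7/4): discriminant -6, complex-conjugate roots (-1/2) + ((1/2)*sqrt(6))*i and (-1/2) - ((1/2)*sqrt(6))*i; poles of order 1, moduli (1/2)*sqrt(7) and (1/2)*sqrt(7).
The radius of convergence is the smallest modulus among the singular points: (1/2)*sqrt(7).
The factor φ**2 + φ + 7/4 splits as (φ - a)(φ - a') with a = (-1/2) - ((1/2)*sqrt(6))*i, a' = (-1/2) + ((1/2)*sqrt(6))*i. At the order-1 pole a set g(φ) = (φ - a)*f(φ) = [10*φ/13 - 2/37] / (φ - a').
Simple pole: residue = g(a) at a = (-1/2) - ((1/2)*sqrt(6))*i, which is (5/13) - ((211/2886)*sqrt(6))*i.
The factor φ**2 + φ + 7/4 splits as (φ - a)(φ - a') with a = (-1/2) + ((1/2)*sqrt(6))*i, a' = (-1/2) - ((1/2)*sqrt(6))*i. At the order-1 pole a set g(φ) = (φ - a)*f(φ) = [10*φ/13 - 2/37] / (φ - a').
Simple pole: residue = g(a) at a = (-1/2) + ((1/2)*sqrt(6))*i, which is (5/13) + ((211/2886)*sqrt(6))*i.
List the singular points by increasing real part (a conjugate pair: the negative imaginary part first).

Radius of convergence at 0: (1/2)*sqrt(7).
At (-1/2) - ((1/2)*sqrt(6))*i: a pole of order 1; residue (5/13) - ((211/2886)*sqrt(6))*i.
At (-1/2) + ((1/2)*sqrt(6))*i: a pole of order 1; residue (5/13) + ((211/2886)*sqrt(6))*i.


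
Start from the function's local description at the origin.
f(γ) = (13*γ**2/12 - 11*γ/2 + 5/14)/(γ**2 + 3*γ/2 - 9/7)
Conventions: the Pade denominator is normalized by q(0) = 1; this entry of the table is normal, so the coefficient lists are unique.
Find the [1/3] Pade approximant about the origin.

The Pade approximant has numerator coefficients [-5/18, 68549467/16234938]; denominator coefficients [1, -581511/601294, -5252555/5411646, -6207565/32469876].

Taylor coefficients needed (expand at 0): a_0 = -5/18, a_1 = 427/108, a_2 = 2303/648, a_3 = 9359/1296, a_4 = 261023/23328.
Write the denominator as Q(γ) = 1 + q1*γ + q2*γ^2 + q3*γ^3. Requiring Q*f - P = O(γ^5) with deg P <= 1 kills the coefficients of γ^2..γ^4 in Q*f:
  γ^2: a_2 + q1*a_1 + q2*a_0 = 0, i.e. 2303/648 + (427/108)*q1 + (-5/18)*q2 = 0.
  γ^3: a_3 + q1*a_2 + q2*a_1 + q3*a_0 = 0, i.e. 9359/1296 + (2303/648)*q1 + (427/108)*q2 + (-5/18)*q3 = 0.
  γ^4: a_4 + q1*a_3 + q2*a_2 + q3*a_1 = 0, i.e. 261023/23328 + (9359/1296)*q1 + (2303/648)*q2 + (427/108)*q3 = 0.
Solving this linear system: q1 = -581511/601294, q2 = -5252555/5411646, q3 = -6207565/32469876.
The numerator is Q*f truncated at degree 1: P0 = a_0 = -5/18; P1 = a_1 + q1*a_0 = 68549467/16234938.


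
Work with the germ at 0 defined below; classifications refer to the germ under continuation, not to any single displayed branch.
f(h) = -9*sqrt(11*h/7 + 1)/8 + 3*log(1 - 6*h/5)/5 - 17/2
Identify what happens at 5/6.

The point is a logarithmic branch point.

The term (3/5)*log(1 - h/(5/6)) has argument 1 - 5/6/(5/6) = 0 at 5/6: a logarithmic (infinitely-sheeted) branch point; the remaining terms are analytic or single-valued there.


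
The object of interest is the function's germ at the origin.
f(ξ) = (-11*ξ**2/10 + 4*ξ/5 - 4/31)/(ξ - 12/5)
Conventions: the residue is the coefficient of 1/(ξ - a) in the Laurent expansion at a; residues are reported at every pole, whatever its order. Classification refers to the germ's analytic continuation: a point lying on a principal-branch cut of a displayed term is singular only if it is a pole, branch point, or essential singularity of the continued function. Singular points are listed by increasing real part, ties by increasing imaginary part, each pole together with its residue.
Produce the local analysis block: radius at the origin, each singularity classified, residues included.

Denominator factor (ξ - 12/5): pole of order 1 at 12/5, modulus 12/5.
The radius of convergence is the smallest modulus among the singular points: 12/5.
At the order-1 pole 12/5 set g(ξ) = (ξ - (12/5))*f(ξ) = -11*ξ**2/10 + 4*ξ/5 - 4/31.
Simple pole: residue = g(a) at a = 12/5, which is -17612/3875.

Radius of convergence at 0: 12/5.
At 12/5: a pole of order 1; residue -17612/3875.


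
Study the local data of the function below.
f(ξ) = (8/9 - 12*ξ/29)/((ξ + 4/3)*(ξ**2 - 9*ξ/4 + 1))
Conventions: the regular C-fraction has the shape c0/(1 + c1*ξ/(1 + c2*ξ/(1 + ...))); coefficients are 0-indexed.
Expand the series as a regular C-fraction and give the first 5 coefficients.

Taylor coefficients (expand at 0): a_0 = 2/3, a_1 = 20/29, a_2 = 1039/696, a_3 = 1027/464, a_4 = 42641/11136.
c0 = a_0 = 2/3. Peel one level at a time: if S = 1 + c*ξ/S' with S'(0) = 1, then c is the ξ-coefficient of S and S' = c*ξ/(S - 1).
S_1 = c0/f = 1 + (-30/29)*ξ + (-15731/13456)*ξ^2 + ...; c1 = -30/29.
S_2 = c1*ξ/(S_1 - 1) = 1 + (-15731/13920)*ξ + (340081/230400)*ξ^2 + ...; c2 = -15731/13920.
S_3 = c2*ξ/(S_2 - 1) = 1 + (9862349/7550880)*ξ + (27944226/247464361)*ξ^2 + ...; c3 = 9862349/7550880.
S_4 = c3*ξ/(S_3 - 1) = 1 + (-462525120/5349814211)*ξ + ...; c4 = -462525120/5349814211.

The regular C-fraction coefficients are [2/3, -30/29, -15731/13920, 9862349/7550880, -462525120/5349814211].


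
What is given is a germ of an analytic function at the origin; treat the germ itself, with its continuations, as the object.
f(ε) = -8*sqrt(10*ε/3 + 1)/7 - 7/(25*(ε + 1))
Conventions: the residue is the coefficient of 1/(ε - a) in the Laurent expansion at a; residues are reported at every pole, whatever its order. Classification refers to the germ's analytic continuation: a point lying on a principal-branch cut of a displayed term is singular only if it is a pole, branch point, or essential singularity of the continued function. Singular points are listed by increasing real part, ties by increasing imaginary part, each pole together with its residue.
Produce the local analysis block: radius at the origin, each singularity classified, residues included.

Radius of convergence at 0: 3/10.
At -1: a pole of order 1; residue -7/25.
At -3/10: an algebraic (square-root) branch point.

Denominator factor (ε + 1): pole of order 1 at -1, modulus 1.
Branch term (-8/7)*sqrt(1 - ε/(-3/10)): its argument vanishes at ε = -3/10, a square-root branch point, modulus 3/10.
The radius of convergence is the smallest modulus among the singular points: 3/10.
The branch term is analytic at -1 and contributes nothing to the residue; only the rational part matters.
At the order-1 pole -1 set g(ε) = (ε - (-1))*(rational part) = -7/25.
Simple pole: residue = g(a) at a = -1, which is -7/25.
List the singular points by increasing real part (a conjugate pair: the negative imaginary part first).


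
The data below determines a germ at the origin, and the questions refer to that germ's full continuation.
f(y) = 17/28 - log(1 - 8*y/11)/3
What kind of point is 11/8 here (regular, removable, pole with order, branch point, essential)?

The point is a logarithmic branch point.

The term (-1/3)*log(1 - y/(11/8)) has argument 1 - 11/8/(11/8) = 0 at 11/8: a logarithmic (infinitely-sheeted) branch point; the remaining terms are analytic or single-valued there.


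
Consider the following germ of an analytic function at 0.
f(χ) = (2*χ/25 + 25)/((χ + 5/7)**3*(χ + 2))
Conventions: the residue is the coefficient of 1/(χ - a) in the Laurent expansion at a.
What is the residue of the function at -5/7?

The residue is 7889/675.

At the order-3 pole -5/7 set g(χ) = (χ - (-5/7))^3*f(χ) = (2*χ/25 + 25)/(χ + 2).
Order-3 pole: residue = g''(a)/2; g''(-5/7) = 15778/675, so the residue is 7889/675.


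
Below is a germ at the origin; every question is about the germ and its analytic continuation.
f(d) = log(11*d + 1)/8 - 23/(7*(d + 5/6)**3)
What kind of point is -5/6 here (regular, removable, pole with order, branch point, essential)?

The point is a pole of order 3.

The denominator factor d + 5/6 vanishes at -5/6 and appears to the power 3; the numerator there equals -23/7, nonzero, and no other factor vanishes.
The branch terms are analytic at this point.
Hence a pole whose order is the multiplicity, 3.


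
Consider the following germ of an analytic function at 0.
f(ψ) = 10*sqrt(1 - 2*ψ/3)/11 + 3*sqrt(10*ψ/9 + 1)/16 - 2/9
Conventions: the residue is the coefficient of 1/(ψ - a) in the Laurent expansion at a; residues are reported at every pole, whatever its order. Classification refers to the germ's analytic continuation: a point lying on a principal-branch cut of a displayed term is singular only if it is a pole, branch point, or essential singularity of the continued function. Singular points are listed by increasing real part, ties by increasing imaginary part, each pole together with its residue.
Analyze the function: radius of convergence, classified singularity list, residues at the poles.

Radius of convergence at 0: 9/10.
At -9/10: an algebraic (square-root) branch point.
At 3/2: an algebraic (square-root) branch point.

Branch term (10/11)*sqrt(1 - ψ/(3/2)): its argument vanishes at ψ = 3/2, a square-root branch point, modulus 3/2.
Branch term (3/16)*sqrt(1 - ψ/(-9/10)): its argument vanishes at ψ = -9/10, a square-root branch point, modulus 9/10.
The radius of convergence is the smallest modulus among the singular points: 9/10.
List the singular points by increasing real part (a conjugate pair: the negative imaginary part first).


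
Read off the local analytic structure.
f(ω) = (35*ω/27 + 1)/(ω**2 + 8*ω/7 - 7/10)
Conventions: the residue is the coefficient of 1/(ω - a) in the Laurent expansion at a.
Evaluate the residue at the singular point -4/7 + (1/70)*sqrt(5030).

The residue is 35/54 + (49/27162)*sqrt(5030).

The factor ω**2 + 8*ω/7 - 7/10 splits as (ω - a)(ω - a') with a = -4/7 + (1/70)*sqrt(5030), a' = -4/7 - (1/70)*sqrt(5030). At the order-1 pole a set g(ω) = (ω - a)*f(ω) = [35*ω/27 + 1] / (ω - a').
Simple pole: residue = g(a) at a = -4/7 + (1/70)*sqrt(5030), which is 35/54 + (49/27162)*sqrt(5030).


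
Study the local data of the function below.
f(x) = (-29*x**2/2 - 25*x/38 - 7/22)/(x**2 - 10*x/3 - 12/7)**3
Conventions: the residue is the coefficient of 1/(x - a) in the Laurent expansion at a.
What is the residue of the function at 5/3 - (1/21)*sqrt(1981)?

The factor x**2 - 10*x/3 - 12/7 splits as (x - a)(x - a') with a = 5/3 - (1/21)*sqrt(1981), a' = 5/3 + (1/21)*sqrt(1981). At the order-3 pole a set g(x) = (x - a)^3*f(x) = [-29*x**2/2 - 25*x/38 - 7/22] / (x - a')^3.
Order-3 pole: residue = g''(a)/2; g''(5/3 - (1/21)*sqrt(1981)) = (74585259/18948096332)*sqrt(1981), so the residue is (74585259/37896192664)*sqrt(1981).

The residue is (74585259/37896192664)*sqrt(1981).


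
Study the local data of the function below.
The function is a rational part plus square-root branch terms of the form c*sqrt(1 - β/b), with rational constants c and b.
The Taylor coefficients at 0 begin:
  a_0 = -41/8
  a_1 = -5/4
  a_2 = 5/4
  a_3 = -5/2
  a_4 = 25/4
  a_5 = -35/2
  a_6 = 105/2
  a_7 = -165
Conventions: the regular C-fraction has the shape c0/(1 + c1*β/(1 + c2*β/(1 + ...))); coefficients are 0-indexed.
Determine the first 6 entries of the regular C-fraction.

Taylor coefficients (read off): a_0 = -41/8, a_1 = -5/4, a_2 = 5/4, a_3 = -5/2, a_4 = 25/4, a_5 = -35/2.
c0 = a_0 = -41/8. Peel one level at a time: if S = 1 + c*β/S' with S'(0) = 1, then c is the β-coefficient of S and S' = c*β/(S - 1).
S_1 = c0/f = 1 + (-10/41)*β + (510/1681)*β^2 + ...; c1 = -10/41.
S_2 = c1*β/(S_1 - 1) = 1 + (51/41)*β + (-1)*β^2 + ...; c2 = 51/41.
S_3 = c2*β/(S_2 - 1) = 1 + (41/51)*β + (-2501/2601)*β^2 + ...; c3 = 41/51.
S_4 = c3*β/(S_3 - 1) = 1 + (61/51)*β + (-1)*β^2 + ...; c4 = 61/51.
S_5 = c4*β/(S_4 - 1) = 1 + (51/61)*β + ...; c5 = 51/61.

The regular C-fraction coefficients are [-41/8, -10/41, 51/41, 41/51, 61/51, 51/61].


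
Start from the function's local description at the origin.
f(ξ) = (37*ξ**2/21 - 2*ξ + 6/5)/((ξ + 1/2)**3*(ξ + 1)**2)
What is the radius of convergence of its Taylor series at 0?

Denominator factor (ξ + 1/2)^3: pole of order 3 at -1/2, modulus 1/2.
Denominator factor (ξ + 1)^2: pole of order 2 at -1, modulus 1.
The radius of convergence is the smallest modulus among the singular points: 1/2.

The radius of convergence is 1/2.


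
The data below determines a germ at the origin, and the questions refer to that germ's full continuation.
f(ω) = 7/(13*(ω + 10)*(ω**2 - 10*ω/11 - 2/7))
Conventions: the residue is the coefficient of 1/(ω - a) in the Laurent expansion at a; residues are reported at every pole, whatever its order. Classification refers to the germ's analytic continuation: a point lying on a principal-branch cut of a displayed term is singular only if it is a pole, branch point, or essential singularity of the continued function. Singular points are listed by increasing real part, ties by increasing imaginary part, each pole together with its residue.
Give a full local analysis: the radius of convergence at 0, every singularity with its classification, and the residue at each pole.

Radius of convergence at 0: -5/11 + (1/77)*sqrt(2919).
At -10: a pole of order 1; residue 539/108914.
At 5/11 - (1/77)*sqrt(2919): a pole of order 1; residue -539/217828 - (61985/90834276)*sqrt(2919).
At 5/11 + (1/77)*sqrt(2919): a pole of order 1; residue -539/217828 + (61985/90834276)*sqrt(2919).

Denominator factor (ω**2 - 10*ω/11 - 2/7): discriminant 1668/847, real irrational roots 5/11 + (1/77)*sqrt(2919) and 5/11 - (1/77)*sqrt(2919); poles of order 1, moduli 5/11 + (1/77)*sqrt(2919) and -5/11 + (1/77)*sqrt(2919).
Denominator factor (ω + 10): pole of order 1 at -10, modulus 10.
The radius of convergence is the smallest modulus among the singular points: -5/11 + (1/77)*sqrt(2919).
At the order-1 pole -10 set g(ω) = (ω - (-10))*f(ω) = 7/(13*(ω**2 - 10*ω/11 - 2/7)).
Simple pole: residue = g(a) at a = -10, which is 539/108914.
The factor ω**2 - 10*ω/11 - 2/7 splits as (ω - a)(ω - a') with a = 5/11 - (1/77)*sqrt(2919), a' = 5/11 + (1/77)*sqrt(2919). At the order-1 pole a set g(ω) = (ω - a)*f(ω) = [7/(13*(ω + 10))] / (ω - a').
Simple pole: residue = g(a) at a = 5/11 - (1/77)*sqrt(2919), which is -539/217828 - (61985/90834276)*sqrt(2919).
The factor ω**2 - 10*ω/11 - 2/7 splits as (ω - a)(ω - a') with a = 5/11 + (1/77)*sqrt(2919), a' = 5/11 - (1/77)*sqrt(2919). At the order-1 pole a set g(ω) = (ω - a)*f(ω) = [7/(13*(ω + 10))] / (ω - a').
Simple pole: residue = g(a) at a = 5/11 + (1/77)*sqrt(2919), which is -539/217828 + (61985/90834276)*sqrt(2919).
List the singular points by increasing real part (a conjugate pair: the negative imaginary part first).


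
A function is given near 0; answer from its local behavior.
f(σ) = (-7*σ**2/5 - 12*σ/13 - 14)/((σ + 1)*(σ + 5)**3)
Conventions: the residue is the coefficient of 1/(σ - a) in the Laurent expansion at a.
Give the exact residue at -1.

The residue is -941/4160.

At the order-1 pole -1 set g(σ) = (σ - (-1))*f(σ) = (-7*σ**2/5 - 12*σ/13 - 14)/(σ + 5)**3.
Simple pole: residue = g(a) at a = -1, which is -941/4160.


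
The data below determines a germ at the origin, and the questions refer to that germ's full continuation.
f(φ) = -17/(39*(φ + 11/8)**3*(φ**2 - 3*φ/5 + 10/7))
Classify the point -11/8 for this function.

The denominator factor φ + 11/8 vanishes at -11/8 and appears to the power 3; the numerator there equals -17/39, nonzero, and no other factor vanishes.
Hence a pole whose order is the multiplicity, 3.

The point is a pole of order 3.


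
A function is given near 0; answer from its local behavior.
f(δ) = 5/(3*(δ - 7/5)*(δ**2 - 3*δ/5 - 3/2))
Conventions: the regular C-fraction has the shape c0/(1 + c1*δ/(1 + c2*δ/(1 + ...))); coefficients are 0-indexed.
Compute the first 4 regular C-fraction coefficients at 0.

Taylor coefficients (expand at 0): a_0 = 50/63, a_1 = 110/441, a_2 = 7726/9261, a_3 = 13162/108045.
c0 = a_0 = 50/63. Peel one level at a time: if S = 1 + c*δ/S' with S'(0) = 1, then c is the δ-coefficient of S and S' = c*δ/(S - 1).
S_1 = c0/f = 1 + (-11/35)*δ + (-20/21)*δ^2 + ...; c1 = -11/35.
S_2 = c1*δ/(S_1 - 1) = 1 + (-100/33)*δ + (11650/1089)*δ^2 + ...; c2 = -100/33.
S_3 = c2*δ/(S_2 - 1) = 1 + (233/66)*δ + ...; c3 = 233/66.

The regular C-fraction coefficients are [50/63, -11/35, -100/33, 233/66].


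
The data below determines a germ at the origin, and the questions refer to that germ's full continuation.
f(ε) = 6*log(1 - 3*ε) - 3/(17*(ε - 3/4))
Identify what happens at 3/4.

The denominator factor ε - 3/4 vanishes at 3/4 and appears to the power 1; the numerator there equals -3/17, nonzero, and no other factor vanishes.
The branch terms are analytic at this point.
Hence a pole whose order is the multiplicity, 1.

The point is a pole of order 1.


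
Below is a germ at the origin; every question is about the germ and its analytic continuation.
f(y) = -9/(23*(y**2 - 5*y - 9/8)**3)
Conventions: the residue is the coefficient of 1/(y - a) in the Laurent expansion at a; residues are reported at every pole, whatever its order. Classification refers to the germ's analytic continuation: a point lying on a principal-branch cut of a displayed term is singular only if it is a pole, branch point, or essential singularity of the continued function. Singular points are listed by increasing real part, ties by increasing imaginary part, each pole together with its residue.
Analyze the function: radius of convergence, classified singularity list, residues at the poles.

Denominator factor (y**2 - 5*y - 9/8)^3: discriminant 59/2, real irrational roots 5/2 + (1/4)*sqrt(118) and 5/2 - (1/4)*sqrt(118); poles of order 3, moduli 5/2 + (1/4)*sqrt(118) and -5/2 + (1/4)*sqrt(118).
The radius of convergence is the smallest modulus among the singular points: -5/2 + (1/4)*sqrt(118).
The factor y**2 - 5*y - 9/8 splits as (y - a)(y - a') with a = 5/2 - (1/4)*sqrt(118), a' = 5/2 + (1/4)*sqrt(118). At the order-3 pole a set g(y) = (y - a)^3*f(y) = [-9/23] / (y - a')^3.
Order-3 pole: residue = g''(a)/2; g''(5/2 - (1/4)*sqrt(118)) = (432/4723717)*sqrt(118), so the residue is (216/4723717)*sqrt(118).
The factor y**2 - 5*y - 9/8 splits as (y - a)(y - a') with a = 5/2 + (1/4)*sqrt(118), a' = 5/2 - (1/4)*sqrt(118). At the order-3 pole a set g(y) = (y - a)^3*f(y) = [-9/23] / (y - a')^3.
Order-3 pole: residue = g''(a)/2; g''(5/2 + (1/4)*sqrt(118)) = -(432/4723717)*sqrt(118), so the residue is -(216/4723717)*sqrt(118).
List the singular points by increasing real part (a conjugate pair: the negative imaginary part first).

Radius of convergence at 0: -5/2 + (1/4)*sqrt(118).
At 5/2 - (1/4)*sqrt(118): a pole of order 3; residue (216/4723717)*sqrt(118).
At 5/2 + (1/4)*sqrt(118): a pole of order 3; residue -(216/4723717)*sqrt(118).


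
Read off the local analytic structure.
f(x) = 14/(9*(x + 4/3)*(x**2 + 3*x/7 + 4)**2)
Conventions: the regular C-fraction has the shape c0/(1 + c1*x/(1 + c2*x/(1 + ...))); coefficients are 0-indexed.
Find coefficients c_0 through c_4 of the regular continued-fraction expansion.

Taylor coefficients (expand at 0): a_0 = 7/96, a_1 = -9/128, a_2 = 101/5376, a_3 = -137/50176, a_4 = 37249/2809856.
c0 = a_0 = 7/96. Peel one level at a time: if S = 1 + c*x/S' with S'(0) = 1, then c is the x-coefficient of S and S' = c*x/(S - 1).
S_1 = c0/f = 1 + (27/28)*x + (527/784)*x^2 + ...; c1 = 27/28.
S_2 = c1*x/(S_1 - 1) = 1 + (-527/756)*x + (9305/285768)*x^2 + ...; c2 = -527/756.
S_3 = c2*x/(S_2 - 1) = 1 + (9305/199206)*x + (1200865/4443664)*x^2 + ...; c3 = 9305/199206.
S_4 = c3*x/(S_3 - 1) = 1 + (-45392697/7845976)*x + ...; c4 = -45392697/7845976.

The regular C-fraction coefficients are [7/96, 27/28, -527/756, 9305/199206, -45392697/7845976].


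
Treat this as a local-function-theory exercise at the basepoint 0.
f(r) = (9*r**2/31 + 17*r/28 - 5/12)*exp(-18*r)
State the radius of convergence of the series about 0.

The factor exp(-18*r) is entire and contributes no finite singular point.
The polynomial part has no poles.
No finite singular points: the Taylor series at 0 converges everywhere.

The radius of convergence is infinite.


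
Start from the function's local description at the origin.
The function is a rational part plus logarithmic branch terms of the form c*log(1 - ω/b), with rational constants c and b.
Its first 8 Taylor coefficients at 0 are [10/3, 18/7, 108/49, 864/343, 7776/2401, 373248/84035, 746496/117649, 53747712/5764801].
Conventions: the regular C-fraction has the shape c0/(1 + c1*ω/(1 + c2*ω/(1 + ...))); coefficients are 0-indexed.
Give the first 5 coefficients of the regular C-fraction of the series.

Taylor coefficients (read off): a_0 = 10/3, a_1 = 18/7, a_2 = 108/49, a_3 = 864/343, a_4 = 7776/2401.
c0 = a_0 = 10/3. Peel one level at a time: if S = 1 + c*ω/S' with S'(0) = 1, then c is the ω-coefficient of S and S' = c*ω/(S - 1).
S_1 = c0/f = 1 + (-27/35)*ω + (-81/1225)*ω^2 + ...; c1 = -27/35.
S_2 = c1*ω/(S_1 - 1) = 1 + (-3/35)*ω + (-12/49)*ω^2 + ...; c2 = -3/35.
S_3 = c2*ω/(S_2 - 1) = 1 + (-20/7)*ω + (40/7)*ω^2 + ...; c3 = -20/7.
S_4 = c3*ω/(S_3 - 1) = 1 + (2)*ω + ...; c4 = 2.

The regular C-fraction coefficients are [10/3, -27/35, -3/35, -20/7, 2].


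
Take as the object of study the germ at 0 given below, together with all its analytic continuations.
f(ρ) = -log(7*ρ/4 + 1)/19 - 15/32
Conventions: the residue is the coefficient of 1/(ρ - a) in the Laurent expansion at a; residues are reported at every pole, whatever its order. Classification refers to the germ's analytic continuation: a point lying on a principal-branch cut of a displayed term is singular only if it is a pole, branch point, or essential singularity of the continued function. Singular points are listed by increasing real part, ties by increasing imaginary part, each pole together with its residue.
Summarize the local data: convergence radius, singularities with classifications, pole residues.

Branch term (-1/19)*log(1 - ρ/(-4/7)): its argument vanishes at ρ = -4/7, a logarithmic branch point, modulus 4/7.
The radius of convergence is the smallest modulus among the singular points: 4/7.

Radius of convergence at 0: 4/7.
At -4/7: a logarithmic branch point.


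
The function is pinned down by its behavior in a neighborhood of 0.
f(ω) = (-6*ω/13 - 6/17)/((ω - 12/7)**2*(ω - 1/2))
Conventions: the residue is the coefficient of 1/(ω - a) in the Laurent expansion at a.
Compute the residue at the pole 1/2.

The residue is -25284/63869.

At the order-1 pole 1/2 set g(ω) = (ω - (1/2))*f(ω) = (-6*ω/13 - 6/17)/(ω - 12/7)**2.
Simple pole: residue = g(a) at a = 1/2, which is -25284/63869.


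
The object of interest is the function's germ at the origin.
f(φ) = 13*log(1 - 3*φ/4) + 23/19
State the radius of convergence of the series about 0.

Branch term (13)*log(1 - φ/(4/3)): its argument vanishes at φ = 4/3, a logarithmic branch point, modulus 4/3.
The radius of convergence is the smallest modulus among the singular points: 4/3.

The radius of convergence is 4/3.


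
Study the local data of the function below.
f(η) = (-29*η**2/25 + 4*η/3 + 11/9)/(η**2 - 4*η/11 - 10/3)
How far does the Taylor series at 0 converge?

The radius of convergence is -2/11 + (1/33)*sqrt(3666).

Denominator factor (η**2 - 4*η/11 - 10/3): discriminant 4888/363, real irrational roots 2/11 + (1/33)*sqrt(3666) and 2/11 - (1/33)*sqrt(3666); poles of order 1, moduli 2/11 + (1/33)*sqrt(3666) and -2/11 + (1/33)*sqrt(3666).
The radius of convergence is the smallest modulus among the singular points: -2/11 + (1/33)*sqrt(3666).


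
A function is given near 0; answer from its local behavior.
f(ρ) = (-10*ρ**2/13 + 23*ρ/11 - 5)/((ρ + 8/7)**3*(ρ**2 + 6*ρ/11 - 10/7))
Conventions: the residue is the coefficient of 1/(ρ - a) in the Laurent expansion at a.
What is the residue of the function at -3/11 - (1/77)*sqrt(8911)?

The factor ρ**2 + 6*ρ/11 - 10/7 splits as (ρ - a)(ρ - a') with a = -3/11 - (1/77)*sqrt(8911), a' = -3/11 + (1/77)*sqrt(8911). At the order-1 pole a set g(ρ) = (ρ - a)*f(ρ) = [(-10*ρ**2/13 + 23*ρ/11 - 5)/(ρ + 8/7)**3] / (ρ - a').
Simple pole: residue = g(a) at a = -3/11 - (1/77)*sqrt(8911), which is -563712611/12605112 - (113045009/239497128)*sqrt(8911).

The residue is -563712611/12605112 - (113045009/239497128)*sqrt(8911).


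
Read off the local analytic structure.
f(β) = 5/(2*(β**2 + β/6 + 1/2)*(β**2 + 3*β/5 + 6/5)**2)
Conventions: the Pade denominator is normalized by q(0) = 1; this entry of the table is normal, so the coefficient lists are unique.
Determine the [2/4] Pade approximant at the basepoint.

The Pade approximant has numerator coefficients [125/36, -2089375/2309832, -4478125/6929496]; denominator coefficients [1, 206503/192486, 1430761/384972, 543295/256648, 897947/288729].

Taylor coefficients needed (expand at 0): a_0 = 125/36, a_1 = -125/27, a_2 = -11125/1296, a_3 = 74125/3888, a_4 = 487625/46656, a_5 = -3464125/69984, a_6 = 1004375/1679616.
Write the denominator as Q(β) = 1 + q1*β + q2*β^2 + q3*β^3 + q4*β^4. Requiring Q*f - P = O(β^7) with deg P <= 2 kills the coefficients of β^3..β^6 in Q*f:
  β^3: a_3 + q1*a_2 + q2*a_1 + q3*a_0 = 0, i.e. 74125/3888 + (-11125/1296)*q1 + (-125/27)*q2 + (125/36)*q3 = 0.
  β^4: a_4 + q1*a_3 + q2*a_2 + q3*a_1 + q4*a_0 = 0, i.e. 487625/46656 + (74125/3888)*q1 + (-11125/1296)*q2 + (-125/27)*q3 + (125/36)*q4 = 0.
  β^5: a_5 + q1*a_4 + q2*a_3 + q3*a_2 + q4*a_1 = 0, i.e. -3464125/69984 + (487625/46656)*q1 + (74125/3888)*q2 + (-11125/1296)*q3 + (-125/27)*q4 = 0.
  β^6: a_6 + q1*a_5 + q2*a_4 + q3*a_3 + q4*a_2 = 0, i.e. 1004375/1679616 + (-3464125/69984)*q1 + (487625/46656)*q2 + (74125/3888)*q3 + (-11125/1296)*q4 = 0.
Solving this linear system: q1 = 206503/192486, q2 = 1430761/384972, q3 = 543295/256648, q4 = 897947/288729.
The numerator is Q*f truncated at degree 2: P0 = a_0 = 125/36; P1 = a_1 + q1*a_0 = -2089375/2309832; P2 = a_2 + q1*a_1 + q2*a_0 = -4478125/6929496.


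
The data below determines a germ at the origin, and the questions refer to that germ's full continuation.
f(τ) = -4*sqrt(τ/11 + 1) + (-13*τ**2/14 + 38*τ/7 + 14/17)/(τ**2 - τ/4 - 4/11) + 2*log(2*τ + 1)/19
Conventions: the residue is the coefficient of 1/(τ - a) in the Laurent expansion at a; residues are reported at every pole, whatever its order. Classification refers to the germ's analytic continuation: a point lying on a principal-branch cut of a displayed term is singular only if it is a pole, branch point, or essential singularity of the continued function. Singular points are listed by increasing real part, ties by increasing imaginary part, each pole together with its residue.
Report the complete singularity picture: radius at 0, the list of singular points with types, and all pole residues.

Denominator factor (τ**2 - τ/4 - 4/11): discriminant 267/176, real irrational roots 1/8 + (1/88)*sqrt(2937) and 1/8 - (1/88)*sqrt(2937); poles of order 1, moduli 1/8 + (1/88)*sqrt(2937) and -1/8 + (1/88)*sqrt(2937).
Branch term (2/19)*log(1 - τ/(-1/2)): its argument vanishes at τ = -1/2, a logarithmic branch point, modulus 1/2.
Branch term (-4)*sqrt(1 - τ/(-11)): its argument vanishes at τ = -11, a square-root branch point, modulus 11.
The radius of convergence is the smallest modulus among the singular points: -1/8 + (1/88)*sqrt(2937).
The branch terms are analytic at 1/8 - (1/88)*sqrt(2937) and contribute nothing to the residue; only the rational part matters.
The factor τ**2 - τ/4 - 4/11 splits as (τ - a)(τ - a') with a = 1/8 - (1/88)*sqrt(2937), a' = 1/8 + (1/88)*sqrt(2937). At the order-1 pole a set g(τ) = (τ - a)*(rational part) = [-13*τ**2/14 + 38*τ/7 + 14/17] / (τ - a').
Simple pole: residue = g(a) at a = 1/8 - (1/88)*sqrt(2937), which is 291/112 - (31707/1864016)*sqrt(2937).
The branch terms are analytic at 1/8 + (1/88)*sqrt(2937) and contribute nothing to the residue; only the rational part matters.
The factor τ**2 - τ/4 - 4/11 splits as (τ - a)(τ - a') with a = 1/8 + (1/88)*sqrt(2937), a' = 1/8 - (1/88)*sqrt(2937). At the order-1 pole a set g(τ) = (τ - a)*(rational part) = [-13*τ**2/14 + 38*τ/7 + 14/17] / (τ - a').
Simple pole: residue = g(a) at a = 1/8 + (1/88)*sqrt(2937), which is 291/112 + (31707/1864016)*sqrt(2937).
List the singular points by increasing real part (a conjugate pair: the negative imaginary part first).

Radius of convergence at 0: -1/8 + (1/88)*sqrt(2937).
At -11: an algebraic (square-root) branch point.
At -1/2: a logarithmic branch point.
At 1/8 - (1/88)*sqrt(2937): a pole of order 1; residue 291/112 - (31707/1864016)*sqrt(2937).
At 1/8 + (1/88)*sqrt(2937): a pole of order 1; residue 291/112 + (31707/1864016)*sqrt(2937).


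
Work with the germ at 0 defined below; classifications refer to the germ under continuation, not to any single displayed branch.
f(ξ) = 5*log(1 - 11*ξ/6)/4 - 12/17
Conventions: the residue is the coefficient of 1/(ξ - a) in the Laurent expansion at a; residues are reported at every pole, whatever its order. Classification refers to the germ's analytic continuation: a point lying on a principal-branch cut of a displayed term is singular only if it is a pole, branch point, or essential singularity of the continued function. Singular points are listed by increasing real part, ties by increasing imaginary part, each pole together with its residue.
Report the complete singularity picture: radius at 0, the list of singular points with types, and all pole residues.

Radius of convergence at 0: 6/11.
At 6/11: a logarithmic branch point.

Branch term (5/4)*log(1 - ξ/(6/11)): its argument vanishes at ξ = 6/11, a logarithmic branch point, modulus 6/11.
The radius of convergence is the smallest modulus among the singular points: 6/11.


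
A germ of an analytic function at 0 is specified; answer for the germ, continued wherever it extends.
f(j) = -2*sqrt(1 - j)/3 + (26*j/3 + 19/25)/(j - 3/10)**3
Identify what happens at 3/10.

The denominator factor j - 3/10 vanishes at 3/10 and appears to the power 3; the numerator there equals 84/25, nonzero, and no other factor vanishes.
The branch terms are analytic at this point.
Hence a pole whose order is the multiplicity, 3.

The point is a pole of order 3.


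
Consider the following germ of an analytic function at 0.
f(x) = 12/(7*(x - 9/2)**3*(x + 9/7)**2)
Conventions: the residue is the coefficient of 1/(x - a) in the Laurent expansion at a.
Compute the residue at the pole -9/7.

The residue is -21952/4782969.

At the order-2 pole -9/7 set g(x) = (x - (-9/7))^2*f(x) = 12/(7*(x - 9/2)**3).
Order-2 pole: residue = g'(a); g'(-9/7) = -21952/4782969, so the residue is -21952/4782969.


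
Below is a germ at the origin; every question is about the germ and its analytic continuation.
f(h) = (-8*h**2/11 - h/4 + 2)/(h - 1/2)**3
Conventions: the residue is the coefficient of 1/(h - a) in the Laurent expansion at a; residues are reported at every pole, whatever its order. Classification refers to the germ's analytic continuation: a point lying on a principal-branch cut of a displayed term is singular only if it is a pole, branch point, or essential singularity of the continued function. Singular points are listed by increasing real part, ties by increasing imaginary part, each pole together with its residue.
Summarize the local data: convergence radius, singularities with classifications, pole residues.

Denominator factor (h - 1/2)^3: pole of order 3 at 1/2, modulus 1/2.
The radius of convergence is the smallest modulus among the singular points: 1/2.
At the order-3 pole 1/2 set g(h) = (h - (1/2))^3*f(h) = -8*h**2/11 - h/4 + 2.
Order-3 pole: residue = g''(a)/2; g''(1/2) = -16/11, so the residue is -8/11.

Radius of convergence at 0: 1/2.
At 1/2: a pole of order 3; residue -8/11.


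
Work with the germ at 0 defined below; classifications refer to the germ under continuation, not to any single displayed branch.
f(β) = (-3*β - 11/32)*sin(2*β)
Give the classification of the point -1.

The point is a regular point.

There is no denominator, hence no pole anywhere.
The factor sin(2*β) is entire.
So the germ continues analytically to -1.


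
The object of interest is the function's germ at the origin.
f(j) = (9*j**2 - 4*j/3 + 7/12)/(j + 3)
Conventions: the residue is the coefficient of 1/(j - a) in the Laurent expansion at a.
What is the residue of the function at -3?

At the order-1 pole -3 set g(j) = (j - (-3))*f(j) = 9*j**2 - 4*j/3 + 7/12.
Simple pole: residue = g(a) at a = -3, which is 1027/12.

The residue is 1027/12.


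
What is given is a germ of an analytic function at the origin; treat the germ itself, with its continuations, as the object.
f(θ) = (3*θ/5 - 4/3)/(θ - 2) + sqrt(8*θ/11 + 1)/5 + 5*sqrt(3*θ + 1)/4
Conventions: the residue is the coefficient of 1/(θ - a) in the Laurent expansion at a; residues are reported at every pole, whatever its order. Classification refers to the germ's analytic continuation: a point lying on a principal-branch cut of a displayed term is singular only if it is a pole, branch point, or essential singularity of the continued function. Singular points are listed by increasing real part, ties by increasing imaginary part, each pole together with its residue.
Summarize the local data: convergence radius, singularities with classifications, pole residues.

Denominator factor (θ - 2): pole of order 1 at 2, modulus 2.
Branch term (1/5)*sqrt(1 - θ/(-11/8)): its argument vanishes at θ = -11/8, a square-root branch point, modulus 11/8.
Branch term (5/4)*sqrt(1 - θ/(-1/3)): its argument vanishes at θ = -1/3, a square-root branch point, modulus 1/3.
The radius of convergence is the smallest modulus among the singular points: 1/3.
The branch terms are analytic at 2 and contribute nothing to the residue; only the rational part matters.
At the order-1 pole 2 set g(θ) = (θ - (2))*(rational part) = 3*θ/5 - 4/3.
Simple pole: residue = g(a) at a = 2, which is -2/15.
List the singular points by increasing real part (a conjugate pair: the negative imaginary part first).

Radius of convergence at 0: 1/3.
At -11/8: an algebraic (square-root) branch point.
At -1/3: an algebraic (square-root) branch point.
At 2: a pole of order 1; residue -2/15.


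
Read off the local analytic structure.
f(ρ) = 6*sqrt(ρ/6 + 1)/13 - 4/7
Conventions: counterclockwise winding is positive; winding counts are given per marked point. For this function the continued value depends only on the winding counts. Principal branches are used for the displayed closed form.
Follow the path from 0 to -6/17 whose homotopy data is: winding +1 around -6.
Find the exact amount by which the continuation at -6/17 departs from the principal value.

Continued minus principal equals -(48/221)*sqrt(17).

The rational part is single-valued and drops out of the difference; each branch term changes only by its own monodromy.
(6/13)*sqrt(1 - ρ/(-6)): winding +1 is odd, the square root flips sign, contributing -2*(6/13)*sqrt(1 - (-6/17)/(-6)) = -2*(6/13)*sqrt(16/17) = -(48/221)*sqrt(17).
Summing the contributions at ρ = -6/17 gives -(48/221)*sqrt(17).


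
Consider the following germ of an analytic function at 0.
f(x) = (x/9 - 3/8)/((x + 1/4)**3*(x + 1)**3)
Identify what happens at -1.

The point is a pole of order 3.

The denominator factor x + 1 vanishes at -1 and appears to the power 3; the numerator there equals -35/72, nonzero, and no other factor vanishes.
Hence a pole whose order is the multiplicity, 3.


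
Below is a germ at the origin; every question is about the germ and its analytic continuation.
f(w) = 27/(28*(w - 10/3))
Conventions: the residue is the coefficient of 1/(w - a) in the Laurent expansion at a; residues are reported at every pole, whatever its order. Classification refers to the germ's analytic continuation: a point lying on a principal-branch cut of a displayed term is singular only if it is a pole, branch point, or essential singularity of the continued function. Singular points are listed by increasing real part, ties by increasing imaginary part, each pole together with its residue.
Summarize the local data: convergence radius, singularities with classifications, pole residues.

Denominator factor (w - 10/3): pole of order 1 at 10/3, modulus 10/3.
The radius of convergence is the smallest modulus among the singular points: 10/3.
At the order-1 pole 10/3 set g(w) = (w - (10/3))*f(w) = 27/28.
Simple pole: residue = g(a) at a = 10/3, which is 27/28.

Radius of convergence at 0: 10/3.
At 10/3: a pole of order 1; residue 27/28.


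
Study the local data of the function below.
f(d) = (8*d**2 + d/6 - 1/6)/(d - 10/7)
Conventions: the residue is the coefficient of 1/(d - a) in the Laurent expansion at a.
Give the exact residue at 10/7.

At the order-1 pole 10/7 set g(d) = (d - (10/7))*f(d) = 8*d**2 + d/6 - 1/6.
Simple pole: residue = g(a) at a = 10/7, which is 1607/98.

The residue is 1607/98.


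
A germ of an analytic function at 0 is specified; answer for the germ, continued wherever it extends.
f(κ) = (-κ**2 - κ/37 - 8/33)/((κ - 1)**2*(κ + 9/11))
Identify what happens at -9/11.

The denominator factor κ + 9/11 vanishes at -9/11 and appears to the power 1; the numerator there equals -11950/13431, nonzero, and no other factor vanishes.
Hence a pole whose order is the multiplicity, 1.

The point is a pole of order 1.
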